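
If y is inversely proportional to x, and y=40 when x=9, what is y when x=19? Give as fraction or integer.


Inverse proportion: y = k/x
Find k: k = 9 * 40 = 360
Compute y at x=19: y = 360/19
y = 360/19

360/19


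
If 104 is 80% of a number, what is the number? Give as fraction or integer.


Given: 104 is 80% of the whole
Set up: 104 = 80/100 * whole
whole = 104 * 100 / 80
whole = 10400 / 80
whole = 130

130


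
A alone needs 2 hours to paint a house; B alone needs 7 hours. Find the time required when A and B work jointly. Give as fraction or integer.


Rate of A = 1/2 job per hour
Rate of B = 1/7 job per hour
Combined rate = 1/2 + 1/7
Find common denominator: (7 + 2)/(2*7) = 9/14
Combined rate = 9/14 job per hour
Time together = 1 / (9/14) = 14/9 hours

14/9


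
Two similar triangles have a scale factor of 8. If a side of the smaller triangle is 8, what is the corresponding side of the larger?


Similar triangles have proportional sides
Scale factor = 8
Smaller side = 8
Corresponding larger side = 8 * 8
= 64

64


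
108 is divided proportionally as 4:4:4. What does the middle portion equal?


Ratio = 4:4:4
Total parts = 4 + 4 + 4 = 12
Value per part = 108 / 12 = 9
First share = 4 * 9 = 36
Middle share = 4 * 9 = 36
Third share = 4 * 9 = 36

36


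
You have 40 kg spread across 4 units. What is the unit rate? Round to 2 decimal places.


Total kg = 40
Number of units = 4
Unit rate = 40 / 4
= 10 kg per unit

10


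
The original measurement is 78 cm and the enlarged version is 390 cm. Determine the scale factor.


Original length = 78 cm
Scaled length = 390 cm
Scale factor = 390 / 78
= 5

5


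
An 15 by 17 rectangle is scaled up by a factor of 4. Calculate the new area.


Original dimensions: 15 x 17
Enlargement factor = 4
New width = 15 * 4 = 60
New height = 17 * 4 = 68
New area = 60 * 68 = 4080

4080


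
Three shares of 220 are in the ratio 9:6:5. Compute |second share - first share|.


Total parts = 9 + 6 + 5 = 20
Value per part = 220 / 20 = 11
Shares: 9*11=99, 6*11=66, 5*11=55
Second share = 66, first share = 99
Difference = |66 - 99| = 33

33


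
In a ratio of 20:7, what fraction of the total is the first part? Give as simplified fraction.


Total parts = 20 + 7 = 27
First part fraction = 20/27
Simplify: 20/27 = 20/27

20/27


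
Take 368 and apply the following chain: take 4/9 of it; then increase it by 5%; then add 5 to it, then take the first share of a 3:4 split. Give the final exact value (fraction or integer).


Start with 368.
Step 1: Take 4/9: 368 * 4/9 = 1472/9
Step 2: Increase by 5%: 1472/9 * 105/100 = 2576/15
Step 3: Add 5: 2576/15+5=2651/15; split 3:4 first = 2651/15*3/7 = 2651/35
Final result = 2651/35

2651/35


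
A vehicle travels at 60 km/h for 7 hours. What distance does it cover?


Using distance = speed * time
Speed = 60 km/h
Time = 7 hours
Distance = 60 * 7
= 420 km

420


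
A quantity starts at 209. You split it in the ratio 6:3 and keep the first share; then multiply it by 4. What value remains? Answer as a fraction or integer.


Start with 209.
Step 1: Split 6:3, first share = 209 * 6/9 = 418/3
Step 2: Multiply by 4: 418/3 * 4 = 1672/3
Final result = 1672/3

1672/3


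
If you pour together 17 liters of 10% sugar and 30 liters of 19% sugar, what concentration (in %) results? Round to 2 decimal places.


Solute in mixture 1 = 10% of 17 L = 17*10/100 = 17/10 L
Solute in mixture 2 = 19% of 30 L = 30*19/100 = 57/10 L
Total solute = 17/10 + 57/10 = 37/5 L
Total volume = 17 + 30 = 47 L
Final concentration = 37/5/47 * 100 = 15.74%

15.74


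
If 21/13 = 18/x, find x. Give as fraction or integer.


Setting up: 21/13 = 18/x
Cross multiply: 21 * x = 13 * 18
21x = 234
x = 234/21
x = 78/7

78/7


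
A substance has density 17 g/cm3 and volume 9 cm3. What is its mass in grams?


Using mass = density * volume
Density = 17 g/cm3
Volume = 9 cm3
Mass = 17 * 9
= 153 g

153


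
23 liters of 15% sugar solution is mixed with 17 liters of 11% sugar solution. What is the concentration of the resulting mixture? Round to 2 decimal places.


Solute in mixture 1 = 15% of 23 L = 23*15/100 = 69/20 L
Solute in mixture 2 = 11% of 17 L = 17*11/100 = 187/100 L
Total solute = 69/20 + 187/100 = 133/25 L
Total volume = 23 + 17 = 40 L
Final concentration = 133/25/40 * 100 = 13.30%

13.30


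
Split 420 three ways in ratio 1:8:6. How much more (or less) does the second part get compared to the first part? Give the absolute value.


Total parts = 1 + 8 + 6 = 15
Value per part = 420 / 15 = 28
Shares: 1*28=28, 8*28=224, 6*28=168
Second share = 224, first share = 28
Difference = |224 - 28| = 196

196


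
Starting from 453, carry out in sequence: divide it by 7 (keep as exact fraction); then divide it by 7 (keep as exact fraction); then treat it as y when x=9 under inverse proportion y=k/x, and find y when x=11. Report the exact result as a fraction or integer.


Start with 453.
Step 1: Divide by 7: 453 / 7 = 453/7
Step 2: Divide by 7: 453/7 / 7 = 453/49
Step 3: Inverse prop: k = (453/49)*9; new y = k/11 = 453/49*9/11 = 4077/539
Final result = 4077/539

4077/539


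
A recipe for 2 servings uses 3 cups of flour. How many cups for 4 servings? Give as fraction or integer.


Original: 3 cups for 2 servings
Target servings = 4
Scaling factor = 4/2
New amount = 3 * 4/2
= 12/2
= 6 cups

6


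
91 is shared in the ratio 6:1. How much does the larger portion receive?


Total parts = 6 + 1 = 7
Value per part = 91 / 7 = 13
First share = 6 * 13 = 78
Second share = 1 * 13 = 13
Larger share = 78

78


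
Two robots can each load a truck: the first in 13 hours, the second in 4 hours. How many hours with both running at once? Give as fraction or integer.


Rate of A = 1/13 job per hour
Rate of B = 1/4 job per hour
Combined rate = 1/13 + 1/4
Find common denominator: (4 + 13)/(13*4) = 17/52
Combined rate = 17/52 job per hour
Time together = 1 / (17/52) = 52/17 hours

52/17


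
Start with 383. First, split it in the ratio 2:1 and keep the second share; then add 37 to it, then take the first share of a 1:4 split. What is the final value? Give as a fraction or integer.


Start with 383.
Step 1: Split 2:1, second share = 383 * 1/3 = 383/3
Step 2: Add 37: 383/3+37=494/3; split 1:4 first = 494/3*1/5 = 494/15
Final result = 494/15

494/15


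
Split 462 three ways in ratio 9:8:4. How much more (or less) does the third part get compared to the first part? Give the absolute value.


Total parts = 9 + 8 + 4 = 21
Value per part = 462 / 21 = 22
Shares: 9*22=198, 8*22=176, 4*22=88
Third share = 88, first share = 198
Difference = |88 - 198| = 110

110


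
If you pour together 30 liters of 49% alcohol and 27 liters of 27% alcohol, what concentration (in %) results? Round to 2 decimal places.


Solute in mixture 1 = 49% of 30 L = 30*49/100 = 147/10 L
Solute in mixture 2 = 27% of 27 L = 27*27/100 = 729/100 L
Total solute = 147/10 + 729/100 = 2199/100 L
Total volume = 30 + 27 = 57 L
Final concentration = 2199/100/57 * 100 = 38.58%

38.58


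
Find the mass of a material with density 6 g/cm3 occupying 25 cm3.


Using mass = density * volume
Density = 6 g/cm3
Volume = 25 cm3
Mass = 6 * 25
= 150 g

150


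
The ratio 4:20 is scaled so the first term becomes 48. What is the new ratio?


Original ratio: 4:20
First term target: 48
Scale factor = 48 / 4 = 12
Multiply second term: 20 * 12 = 240
Equivalent ratio = 48:240

48:240


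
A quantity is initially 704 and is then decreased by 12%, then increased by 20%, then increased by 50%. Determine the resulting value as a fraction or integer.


Start: 704
Step 1: decrease by 12% => multiply by 88/100
  704 * 88/100 = 15488/25
Step 2: increase by 20% => multiply by 120/100
  15488/25 * 120/100 = 92928/125
Step 3: increase by 50% => multiply by 150/100
  92928/125 * 150/100 = 139392/125
Final value = 139392/125

139392/125


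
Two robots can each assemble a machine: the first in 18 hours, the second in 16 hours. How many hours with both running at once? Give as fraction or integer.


Rate of A = 1/18 job per hour
Rate of B = 1/16 job per hour
Combined rate = 1/18 + 1/16
Find common denominator: (16 + 18)/(18*16) = 34/288
Combined rate = 17/144 job per hour
Time together = 1 / (17/144) = 144/17 hours

144/17


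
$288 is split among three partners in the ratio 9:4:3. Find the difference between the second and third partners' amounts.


Total parts = 9 + 4 + 3 = 16
Value per part = 288 / 16 = 18
Shares: 9*18=162, 4*18=72, 3*18=54
Second share = 72, third share = 54
Difference = |72 - 54| = 18

18


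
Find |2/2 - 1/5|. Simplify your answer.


Simplify: 2/2 = 1 and 1/5 = 1/5
Find common denominator: LCD = 5
Convert: 5/5 and 1/5
Difference = |5 - 1|/5 = 4/5
Simplified = 4/5

4/5


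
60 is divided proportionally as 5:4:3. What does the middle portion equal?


Ratio = 5:4:3
Total parts = 5 + 4 + 3 = 12
Value per part = 60 / 12 = 5
First share = 5 * 5 = 25
Middle share = 4 * 5 = 20
Third share = 3 * 5 = 15

20


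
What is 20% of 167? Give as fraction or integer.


Compute 20% of 167
Convert percentage: 20% = 20/100
Multiply: 167 * 20/100
= 3340/100
= 167/5

167/5


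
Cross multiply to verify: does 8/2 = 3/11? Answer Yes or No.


Cross multiply to check 8/2 = 3/11
Left cross product: 8 * 11 = 88
Right cross product: 2 * 3 = 6
88 != 6
Not equal, so proportions differ => No

No


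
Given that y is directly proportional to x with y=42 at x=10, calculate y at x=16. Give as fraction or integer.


Direct proportion: y = kx
Find k: k = 42/10 = 21/5
Compute y at x=16: y = 21/5 * 16
y = 336/5

336/5


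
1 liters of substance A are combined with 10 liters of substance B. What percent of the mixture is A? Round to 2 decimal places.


Volume of A = 1 L
Volume of B = 10 L
Total volume = 1 + 10 = 11 L
Percentage of A = (1/11) * 100
= 9.09%

9.09


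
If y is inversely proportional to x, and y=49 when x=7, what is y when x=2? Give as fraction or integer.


Inverse proportion: y = k/x
Find k: k = 7 * 49 = 343
Compute y at x=2: y = 343/2
y = 343/2

343/2


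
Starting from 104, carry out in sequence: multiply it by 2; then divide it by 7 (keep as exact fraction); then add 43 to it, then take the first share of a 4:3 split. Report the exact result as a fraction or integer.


Start with 104.
Step 1: Multiply by 2: 104 * 2 = 208
Step 2: Divide by 7: 208 / 7 = 208/7
Step 3: Add 43: 208/7+43=509/7; split 4:3 first = 509/7*4/7 = 2036/49
Final result = 2036/49

2036/49


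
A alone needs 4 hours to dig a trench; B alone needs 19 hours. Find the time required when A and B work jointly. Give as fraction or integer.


Rate of A = 1/4 job per hour
Rate of B = 1/19 job per hour
Combined rate = 1/4 + 1/19
Find common denominator: (19 + 4)/(4*19) = 23/76
Combined rate = 23/76 job per hour
Time together = 1 / (23/76) = 76/23 hours

76/23


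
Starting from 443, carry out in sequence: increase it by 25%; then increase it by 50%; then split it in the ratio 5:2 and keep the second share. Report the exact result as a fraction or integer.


Start with 443.
Step 1: Increase by 25%: 443 * 125/100 = 2215/4
Step 2: Increase by 50%: 2215/4 * 150/100 = 6645/8
Step 3: Split 5:2, second share = 6645/8 * 2/7 = 6645/28
Final result = 6645/28

6645/28


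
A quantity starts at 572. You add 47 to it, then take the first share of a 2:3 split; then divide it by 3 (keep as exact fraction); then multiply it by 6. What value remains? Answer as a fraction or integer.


Start with 572.
Step 1: Add 47: 572+47=619; split 2:3 first = 619*2/5 = 1238/5
Step 2: Divide by 3: 1238/5 / 3 = 1238/15
Step 3: Multiply by 6: 1238/15 * 6 = 2476/5
Final result = 2476/5

2476/5


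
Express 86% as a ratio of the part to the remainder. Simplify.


Part = 86%, Remainder = 14%
Ratio = 86:14
GCD(86, 14) = 2
Simplify: 43:7 = 43:7

43:7


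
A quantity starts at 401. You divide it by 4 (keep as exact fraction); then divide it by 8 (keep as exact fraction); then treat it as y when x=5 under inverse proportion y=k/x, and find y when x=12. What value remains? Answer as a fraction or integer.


Start with 401.
Step 1: Divide by 4: 401 / 4 = 401/4
Step 2: Divide by 8: 401/4 / 8 = 401/32
Step 3: Inverse prop: k = (401/32)*5; new y = k/12 = 401/32*5/12 = 2005/384
Final result = 2005/384

2005/384


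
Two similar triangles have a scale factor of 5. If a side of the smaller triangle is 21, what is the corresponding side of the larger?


Similar triangles have proportional sides
Scale factor = 5
Smaller side = 21
Corresponding larger side = 21 * 5
= 105

105


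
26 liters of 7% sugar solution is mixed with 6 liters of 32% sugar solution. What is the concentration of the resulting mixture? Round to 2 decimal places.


Solute in mixture 1 = 7% of 26 L = 26*7/100 = 91/50 L
Solute in mixture 2 = 32% of 6 L = 6*32/100 = 48/25 L
Total solute = 91/50 + 48/25 = 187/50 L
Total volume = 26 + 6 = 32 L
Final concentration = 187/50/32 * 100 = 11.69%

11.69


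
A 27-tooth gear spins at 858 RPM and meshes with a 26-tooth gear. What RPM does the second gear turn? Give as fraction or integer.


Gear ratio: teeth_A * RPM_A = teeth_B * RPM_B
27 * 858 = 26 * RPM_B
23166 = 26 * RPM_B
RPM_B = 23166 / 26
RPM_B = 891

891


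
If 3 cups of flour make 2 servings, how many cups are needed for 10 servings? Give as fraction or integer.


Original: 3 cups for 2 servings
Target servings = 10
Scaling factor = 10/2
New amount = 3 * 10/2
= 30/2
= 15 cups

15


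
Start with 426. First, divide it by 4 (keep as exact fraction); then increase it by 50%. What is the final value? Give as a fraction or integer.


Start with 426.
Step 1: Divide by 4: 426 / 4 = 213/2
Step 2: Increase by 50%: 213/2 * 150/100 = 639/4
Final result = 639/4

639/4


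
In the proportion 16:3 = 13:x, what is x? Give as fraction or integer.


Setting up: 16/3 = 13/x
Cross multiply: 16 * x = 3 * 13
16x = 39
x = 39/16
x = 39/16

39/16


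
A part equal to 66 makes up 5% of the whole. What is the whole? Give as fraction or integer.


Given: 66 is 5% of the whole
Set up: 66 = 5/100 * whole
whole = 66 * 100 / 5
whole = 6600 / 5
whole = 1320

1320


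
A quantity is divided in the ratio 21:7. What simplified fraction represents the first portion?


Total parts = 21 + 7 = 28
First part fraction = 21/28
Simplify: 21/28 = 3/4

3/4


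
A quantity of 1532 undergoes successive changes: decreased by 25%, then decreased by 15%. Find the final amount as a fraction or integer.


Start: 1532
Step 1: decrease by 25% => multiply by 75/100
  1532 * 75/100 = 1149
Step 2: decrease by 15% => multiply by 85/100
  1149 * 85/100 = 19533/20
Final value = 19533/20

19533/20


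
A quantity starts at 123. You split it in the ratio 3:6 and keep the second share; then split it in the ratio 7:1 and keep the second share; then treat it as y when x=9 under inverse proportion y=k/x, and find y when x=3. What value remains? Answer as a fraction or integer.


Start with 123.
Step 1: Split 3:6, second share = 123 * 6/9 = 82
Step 2: Split 7:1, second share = 82 * 1/8 = 41/4
Step 3: Inverse prop: k = (41/4)*9; new y = k/3 = 41/4*9/3 = 123/4
Final result = 123/4

123/4


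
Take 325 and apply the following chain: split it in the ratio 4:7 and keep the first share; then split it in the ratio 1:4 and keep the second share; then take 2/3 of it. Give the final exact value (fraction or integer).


Start with 325.
Step 1: Split 4:7, first share = 325 * 4/11 = 1300/11
Step 2: Split 1:4, second share = 1300/11 * 4/5 = 1040/11
Step 3: Take 2/3: 1040/11 * 2/3 = 2080/33
Final result = 2080/33

2080/33


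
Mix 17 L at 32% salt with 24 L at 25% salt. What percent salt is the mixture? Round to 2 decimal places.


Solute in mixture 1 = 32% of 17 L = 17*32/100 = 136/25 L
Solute in mixture 2 = 25% of 24 L = 24*25/100 = 6 L
Total solute = 136/25 + 6 = 286/25 L
Total volume = 17 + 24 = 41 L
Final concentration = 286/25/41 * 100 = 27.90%

27.90


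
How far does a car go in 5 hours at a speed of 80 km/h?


Using distance = speed * time
Speed = 80 km/h
Time = 5 hours
Distance = 80 * 5
= 400 km

400


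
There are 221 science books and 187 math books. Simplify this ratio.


Find GCD(221, 187)
GCD = 17
Divide both by 17: 221/17 = 13, 187/17 = 11
Simplified ratio = 13:11

13:11


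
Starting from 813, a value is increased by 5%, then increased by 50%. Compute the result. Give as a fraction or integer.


Start: 813
Step 1: increase by 5% => multiply by 105/100
  813 * 105/100 = 17073/20
Step 2: increase by 50% => multiply by 150/100
  17073/20 * 150/100 = 51219/40
Final value = 51219/40

51219/40


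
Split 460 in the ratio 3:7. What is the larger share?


Total parts = 3 + 7 = 10
Value per part = 460 / 10 = 46
First share = 3 * 46 = 138
Second share = 7 * 46 = 322
Larger share = 322

322


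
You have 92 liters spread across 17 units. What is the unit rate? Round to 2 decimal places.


Total liters = 92
Number of units = 17
Unit rate = 92 / 17
= 5.41 liters per unit

5.41


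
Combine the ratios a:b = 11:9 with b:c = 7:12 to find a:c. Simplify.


Given a:b = 11:9 and b:c = 7:12
Make b consistent. Multiply first ratio by 7: a:b = 77:63
Multiply second ratio by 9: b:c = 63:108
Now b = 63 in both, so a:b:c = 77:63:108
Therefore a:c = 77:108
Simplify by GCD: a:c = 77:108

77:108


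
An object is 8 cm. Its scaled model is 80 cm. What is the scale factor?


Original length = 8 cm
Scaled length = 80 cm
Scale factor = 80 / 8
= 10

10


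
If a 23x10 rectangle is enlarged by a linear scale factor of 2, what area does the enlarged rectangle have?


Original dimensions: 23 x 10
Enlargement factor = 2
New width = 23 * 2 = 46
New height = 10 * 2 = 20
New area = 46 * 20 = 920

920


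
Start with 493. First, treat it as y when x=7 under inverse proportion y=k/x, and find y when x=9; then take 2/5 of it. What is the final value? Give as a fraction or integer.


Start with 493.
Step 1: Inverse prop: k = (493)*7; new y = k/9 = 493*7/9 = 3451/9
Step 2: Take 2/5: 3451/9 * 2/5 = 6902/45
Final result = 6902/45

6902/45


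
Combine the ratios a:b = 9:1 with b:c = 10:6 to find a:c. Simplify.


Given a:b = 9:1 and b:c = 10:6
Make b consistent. Multiply first ratio by 10: a:b = 90:10
Multiply second ratio by 1: b:c = 10:6
Now b = 10 in both, so a:b:c = 90:10:6
Therefore a:c = 90:6
Simplify by GCD: a:c = 15:1

15:1


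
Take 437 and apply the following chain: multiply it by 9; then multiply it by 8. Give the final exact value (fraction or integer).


Start with 437.
Step 1: Multiply by 9: 437 * 9 = 3933
Step 2: Multiply by 8: 3933 * 8 = 31464
Final result = 31464

31464


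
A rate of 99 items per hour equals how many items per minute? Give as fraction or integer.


Converting from per hour to per minute
Rate = 99 items per hour
Divide by 60: 99/60
= 33/20 items per minute

33/20


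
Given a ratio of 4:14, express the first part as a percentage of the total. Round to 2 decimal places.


Total parts = 4 + 14 = 18
First part fraction = 4/18
Percentage = (4/18) * 100
= 0.222222 * 100
= 22.22%

22.22


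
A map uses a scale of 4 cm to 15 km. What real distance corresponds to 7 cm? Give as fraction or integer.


Map scale: 4 cm = 15 km
Measured distance on map = 7 cm
Set up proportion: 7 * 15 / 4
= 105 / 4
= 105/4 km

105/4


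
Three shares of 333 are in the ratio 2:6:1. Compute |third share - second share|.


Total parts = 2 + 6 + 1 = 9
Value per part = 333 / 9 = 37
Shares: 2*37=74, 6*37=222, 1*37=37
Third share = 37, second share = 222
Difference = |37 - 222| = 185

185


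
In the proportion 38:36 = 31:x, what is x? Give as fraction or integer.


Setting up: 38/36 = 31/x
Cross multiply: 38 * x = 36 * 31
38x = 1116
x = 1116/38
x = 558/19

558/19


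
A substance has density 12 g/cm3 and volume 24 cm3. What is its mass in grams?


Using mass = density * volume
Density = 12 g/cm3
Volume = 24 cm3
Mass = 12 * 24
= 288 g

288


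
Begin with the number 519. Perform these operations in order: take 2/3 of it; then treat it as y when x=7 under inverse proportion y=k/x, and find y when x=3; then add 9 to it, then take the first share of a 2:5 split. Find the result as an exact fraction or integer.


Start with 519.
Step 1: Take 2/3: 519 * 2/3 = 346
Step 2: Inverse prop: k = (346)*7; new y = k/3 = 346*7/3 = 2422/3
Step 3: Add 9: 2422/3+9=2449/3; split 2:5 first = 2449/3*2/7 = 4898/21
Final result = 4898/21

4898/21


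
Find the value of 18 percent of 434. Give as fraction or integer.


Compute 18% of 434
Convert percentage: 18% = 18/100
Multiply: 434 * 18/100
= 7812/100
= 1953/25

1953/25


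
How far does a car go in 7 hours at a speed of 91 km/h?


Using distance = speed * time
Speed = 91 km/h
Time = 7 hours
Distance = 91 * 7
= 637 km

637


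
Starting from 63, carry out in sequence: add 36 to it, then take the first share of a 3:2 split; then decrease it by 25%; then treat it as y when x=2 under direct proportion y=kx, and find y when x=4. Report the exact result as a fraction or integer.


Start with 63.
Step 1: Add 36: 63+36=99; split 3:2 first = 99*3/5 = 297/5
Step 2: Decrease by 25%: 297/5 * 75/100 = 891/20
Step 3: Direct prop: k = (891/20)/2; new y = k*4 = 891/20*4/2 = 891/10
Final result = 891/10

891/10


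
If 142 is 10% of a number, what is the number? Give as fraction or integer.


Given: 142 is 10% of the whole
Set up: 142 = 10/100 * whole
whole = 142 * 100 / 10
whole = 14200 / 10
whole = 1420

1420


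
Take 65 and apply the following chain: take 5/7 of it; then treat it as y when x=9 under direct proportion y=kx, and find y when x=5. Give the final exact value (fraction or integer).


Start with 65.
Step 1: Take 5/7: 65 * 5/7 = 325/7
Step 2: Direct prop: k = (325/7)/9; new y = k*5 = 325/7*5/9 = 1625/63
Final result = 1625/63

1625/63


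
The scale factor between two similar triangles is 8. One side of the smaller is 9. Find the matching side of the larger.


Similar triangles have proportional sides
Scale factor = 8
Smaller side = 9
Corresponding larger side = 9 * 8
= 72

72


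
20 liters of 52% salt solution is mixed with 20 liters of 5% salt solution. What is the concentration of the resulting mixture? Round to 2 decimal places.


Solute in mixture 1 = 52% of 20 L = 20*52/100 = 52/5 L
Solute in mixture 2 = 5% of 20 L = 20*5/100 = 1 L
Total solute = 52/5 + 1 = 57/5 L
Total volume = 20 + 20 = 40 L
Final concentration = 57/5/40 * 100 = 28.50%

28.50


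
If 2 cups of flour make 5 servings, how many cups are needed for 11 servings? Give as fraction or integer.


Original: 2 cups for 5 servings
Target servings = 11
Scaling factor = 11/5
New amount = 2 * 11/5
= 22/5
= 22/5 cups

22/5


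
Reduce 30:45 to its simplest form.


Find GCD(30, 45)
GCD = 15
Divide both by 15: 30/15 = 2, 45/15 = 3
Simplified ratio = 2:3

2:3


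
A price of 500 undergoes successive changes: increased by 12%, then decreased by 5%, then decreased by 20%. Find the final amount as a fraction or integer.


Start: 500
Step 1: increase by 12% => multiply by 112/100
  500 * 112/100 = 560
Step 2: decrease by 5% => multiply by 95/100
  560 * 95/100 = 532
Step 3: decrease by 20% => multiply by 80/100
  532 * 80/100 = 2128/5
Final value = 2128/5

2128/5


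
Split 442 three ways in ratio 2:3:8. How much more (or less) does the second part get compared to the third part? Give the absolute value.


Total parts = 2 + 3 + 8 = 13
Value per part = 442 / 13 = 34
Shares: 2*34=68, 3*34=102, 8*34=272
Second share = 102, third share = 272
Difference = |102 - 272| = 170

170


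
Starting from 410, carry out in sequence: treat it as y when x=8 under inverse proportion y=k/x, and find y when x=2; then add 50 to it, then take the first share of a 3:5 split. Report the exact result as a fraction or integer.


Start with 410.
Step 1: Inverse prop: k = (410)*8; new y = k/2 = 410*8/2 = 1640
Step 2: Add 50: 1640+50=1690; split 3:5 first = 1690*3/8 = 2535/4
Final result = 2535/4

2535/4


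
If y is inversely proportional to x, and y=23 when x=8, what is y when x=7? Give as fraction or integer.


Inverse proportion: y = k/x
Find k: k = 8 * 23 = 184
Compute y at x=7: y = 184/7
y = 184/7

184/7


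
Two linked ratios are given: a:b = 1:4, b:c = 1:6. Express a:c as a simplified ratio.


Given a:b = 1:4 and b:c = 1:6
Make b consistent. Multiply first ratio by 1: a:b = 1:4
Multiply second ratio by 4: b:c = 4:24
Now b = 4 in both, so a:b:c = 1:4:24
Therefore a:c = 1:24
Simplify by GCD: a:c = 1:24

1:24


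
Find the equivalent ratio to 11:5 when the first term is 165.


Original ratio: 11:5
First term target: 165
Scale factor = 165 / 11 = 15
Multiply second term: 5 * 15 = 75
Equivalent ratio = 165:75

165:75


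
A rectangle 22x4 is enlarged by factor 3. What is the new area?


Original dimensions: 22 x 4
Enlargement factor = 3
New width = 22 * 3 = 66
New height = 4 * 3 = 12
New area = 66 * 12 = 792

792


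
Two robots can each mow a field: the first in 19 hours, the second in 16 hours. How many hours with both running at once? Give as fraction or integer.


Rate of A = 1/19 job per hour
Rate of B = 1/16 job per hour
Combined rate = 1/19 + 1/16
Find common denominator: (16 + 19)/(19*16) = 35/304
Combined rate = 35/304 job per hour
Time together = 1 / (35/304) = 304/35 hours

304/35


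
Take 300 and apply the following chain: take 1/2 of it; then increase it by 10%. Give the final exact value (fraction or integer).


Start with 300.
Step 1: Take 1/2: 300 * 1/2 = 150
Step 2: Increase by 10%: 150 * 110/100 = 165
Final result = 165

165


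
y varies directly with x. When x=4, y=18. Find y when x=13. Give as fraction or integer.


Direct proportion: y = kx
Find k: k = 18/4 = 9/2
Compute y at x=13: y = 9/2 * 13
y = 117/2

117/2


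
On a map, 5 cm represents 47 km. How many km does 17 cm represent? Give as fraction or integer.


Map scale: 5 cm = 47 km
Measured distance on map = 17 cm
Set up proportion: 17 * 47 / 5
= 799 / 5
= 799/5 km

799/5


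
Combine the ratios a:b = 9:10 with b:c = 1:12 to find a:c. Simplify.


Given a:b = 9:10 and b:c = 1:12
Make b consistent. Multiply first ratio by 1: a:b = 9:10
Multiply second ratio by 10: b:c = 10:120
Now b = 10 in both, so a:b:c = 9:10:120
Therefore a:c = 9:120
Simplify by GCD: a:c = 3:40

3:40


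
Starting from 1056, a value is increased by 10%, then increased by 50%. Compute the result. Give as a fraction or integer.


Start: 1056
Step 1: increase by 10% => multiply by 110/100
  1056 * 110/100 = 5808/5
Step 2: increase by 50% => multiply by 150/100
  5808/5 * 150/100 = 8712/5
Final value = 8712/5

8712/5


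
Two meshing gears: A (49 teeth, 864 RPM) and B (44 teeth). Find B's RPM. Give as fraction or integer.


Gear ratio: teeth_A * RPM_A = teeth_B * RPM_B
49 * 864 = 44 * RPM_B
42336 = 44 * RPM_B
RPM_B = 42336 / 44
RPM_B = 10584/11

10584/11


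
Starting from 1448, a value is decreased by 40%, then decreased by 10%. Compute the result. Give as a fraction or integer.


Start: 1448
Step 1: decrease by 40% => multiply by 60/100
  1448 * 60/100 = 4344/5
Step 2: decrease by 10% => multiply by 90/100
  4344/5 * 90/100 = 19548/25
Final value = 19548/25

19548/25


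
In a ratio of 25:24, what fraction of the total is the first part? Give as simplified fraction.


Total parts = 25 + 24 = 49
First part fraction = 25/49
Simplify: 25/49 = 25/49

25/49


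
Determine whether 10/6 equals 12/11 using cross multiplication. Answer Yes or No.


Cross multiply to check 10/6 = 12/11
Left cross product: 10 * 11 = 110
Right cross product: 6 * 12 = 72
110 != 72
Not equal, so proportions differ => No

No


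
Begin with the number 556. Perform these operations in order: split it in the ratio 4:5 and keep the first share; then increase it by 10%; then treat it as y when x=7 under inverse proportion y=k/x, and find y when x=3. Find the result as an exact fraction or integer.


Start with 556.
Step 1: Split 4:5, first share = 556 * 4/9 = 2224/9
Step 2: Increase by 10%: 2224/9 * 110/100 = 12232/45
Step 3: Inverse prop: k = (12232/45)*7; new y = k/3 = 12232/45*7/3 = 85624/135
Final result = 85624/135

85624/135


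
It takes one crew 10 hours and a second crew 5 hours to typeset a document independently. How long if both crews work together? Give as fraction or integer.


Rate of A = 1/10 job per hour
Rate of B = 1/5 job per hour
Combined rate = 1/10 + 1/5
Find common denominator: (5 + 10)/(10*5) = 15/50
Combined rate = 3/10 job per hour
Time together = 1 / (3/10) = 10/3 hours

10/3


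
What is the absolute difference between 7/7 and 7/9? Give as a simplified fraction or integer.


Simplify: 7/7 = 1 and 7/9 = 7/9
Find common denominator: LCD = 9
Convert: 9/9 and 7/9
Difference = |9 - 7|/9 = 2/9
Simplified = 2/9

2/9


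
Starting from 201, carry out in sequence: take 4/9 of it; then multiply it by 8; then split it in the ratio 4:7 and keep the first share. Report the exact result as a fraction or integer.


Start with 201.
Step 1: Take 4/9: 201 * 4/9 = 268/3
Step 2: Multiply by 8: 268/3 * 8 = 2144/3
Step 3: Split 4:7, first share = 2144/3 * 4/11 = 8576/33
Final result = 8576/33

8576/33


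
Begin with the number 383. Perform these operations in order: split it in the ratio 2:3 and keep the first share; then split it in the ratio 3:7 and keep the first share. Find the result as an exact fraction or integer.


Start with 383.
Step 1: Split 2:3, first share = 383 * 2/5 = 766/5
Step 2: Split 3:7, first share = 766/5 * 3/10 = 1149/25
Final result = 1149/25

1149/25


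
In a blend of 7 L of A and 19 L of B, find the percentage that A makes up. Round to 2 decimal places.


Volume of A = 7 L
Volume of B = 19 L
Total volume = 7 + 19 = 26 L
Percentage of A = (7/26) * 100
= 26.92%

26.92


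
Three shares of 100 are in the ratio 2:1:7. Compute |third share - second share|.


Total parts = 2 + 1 + 7 = 10
Value per part = 100 / 10 = 10
Shares: 2*10=20, 1*10=10, 7*10=70
Third share = 70, second share = 10
Difference = |70 - 10| = 60

60


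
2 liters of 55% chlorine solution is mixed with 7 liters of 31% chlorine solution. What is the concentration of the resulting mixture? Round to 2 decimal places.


Solute in mixture 1 = 55% of 2 L = 2*55/100 = 11/10 L
Solute in mixture 2 = 31% of 7 L = 7*31/100 = 217/100 L
Total solute = 11/10 + 217/100 = 327/100 L
Total volume = 2 + 7 = 9 L
Final concentration = 327/100/9 * 100 = 36.33%

36.33


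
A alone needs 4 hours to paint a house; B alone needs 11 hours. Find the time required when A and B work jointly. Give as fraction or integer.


Rate of A = 1/4 job per hour
Rate of B = 1/11 job per hour
Combined rate = 1/4 + 1/11
Find common denominator: (11 + 4)/(4*11) = 15/44
Combined rate = 15/44 job per hour
Time together = 1 / (15/44) = 44/15 hours

44/15


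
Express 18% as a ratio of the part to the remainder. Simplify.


Part = 18%, Remainder = 82%
Ratio = 18:82
GCD(18, 82) = 2
Simplify: 9:41 = 9:41

9:41


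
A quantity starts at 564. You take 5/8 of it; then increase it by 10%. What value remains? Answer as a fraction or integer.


Start with 564.
Step 1: Take 5/8: 564 * 5/8 = 705/2
Step 2: Increase by 10%: 705/2 * 110/100 = 1551/4
Final result = 1551/4

1551/4


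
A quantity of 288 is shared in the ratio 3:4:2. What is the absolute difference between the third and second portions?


Total parts = 3 + 4 + 2 = 9
Value per part = 288 / 9 = 32
Shares: 3*32=96, 4*32=128, 2*32=64
Third share = 64, second share = 128
Difference = |64 - 128| = 64

64


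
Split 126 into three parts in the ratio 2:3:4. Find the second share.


Ratio = 2:3:4
Total parts = 2 + 3 + 4 = 9
Value per part = 126 / 9 = 14
First share = 2 * 14 = 28
Middle share = 3 * 14 = 42
Third share = 4 * 14 = 56

42


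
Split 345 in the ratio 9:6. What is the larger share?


Total parts = 9 + 6 = 15
Value per part = 345 / 15 = 23
First share = 9 * 23 = 207
Second share = 6 * 23 = 138
Larger share = 207

207


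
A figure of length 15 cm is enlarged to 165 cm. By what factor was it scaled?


Original length = 15 cm
Scaled length = 165 cm
Scale factor = 165 / 15
= 11

11


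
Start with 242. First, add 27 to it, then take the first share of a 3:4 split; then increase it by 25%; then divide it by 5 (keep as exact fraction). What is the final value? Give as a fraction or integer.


Start with 242.
Step 1: Add 27: 242+27=269; split 3:4 first = 269*3/7 = 807/7
Step 2: Increase by 25%: 807/7 * 125/100 = 4035/28
Step 3: Divide by 5: 4035/28 / 5 = 807/28
Final result = 807/28

807/28


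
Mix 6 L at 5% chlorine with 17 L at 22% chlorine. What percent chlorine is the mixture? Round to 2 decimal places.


Solute in mixture 1 = 5% of 6 L = 6*5/100 = 3/10 L
Solute in mixture 2 = 22% of 17 L = 17*22/100 = 187/50 L
Total solute = 3/10 + 187/50 = 101/25 L
Total volume = 6 + 17 = 23 L
Final concentration = 101/25/23 * 100 = 17.57%

17.57


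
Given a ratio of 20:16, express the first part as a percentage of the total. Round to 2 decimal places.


Total parts = 20 + 16 = 36
First part fraction = 20/36
Percentage = (20/36) * 100
= 0.555556 * 100
= 55.56%

55.56


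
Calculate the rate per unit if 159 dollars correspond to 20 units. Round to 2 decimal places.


Total dollars = 159
Number of units = 20
Unit rate = 159 / 20
= 7.95 dollars per unit

7.95


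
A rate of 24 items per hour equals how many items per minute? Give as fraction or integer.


Converting from per hour to per minute
Rate = 24 items per hour
Divide by 60: 24/60
= 2/5 items per minute

2/5


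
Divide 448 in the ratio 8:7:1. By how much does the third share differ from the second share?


Total parts = 8 + 7 + 1 = 16
Value per part = 448 / 16 = 28
Shares: 8*28=224, 7*28=196, 1*28=28
Third share = 28, second share = 196
Difference = |28 - 196| = 168

168


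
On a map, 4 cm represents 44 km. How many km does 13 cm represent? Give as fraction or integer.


Map scale: 4 cm = 44 km
Measured distance on map = 13 cm
Set up proportion: 13 * 44 / 4
= 572 / 4
= 143 km

143


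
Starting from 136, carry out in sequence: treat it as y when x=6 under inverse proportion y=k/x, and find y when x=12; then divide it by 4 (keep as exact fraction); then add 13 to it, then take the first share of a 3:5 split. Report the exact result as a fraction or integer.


Start with 136.
Step 1: Inverse prop: k = (136)*6; new y = k/12 = 136*6/12 = 68
Step 2: Divide by 4: 68 / 4 = 17
Step 3: Add 13: 17+13=30; split 3:5 first = 30*3/8 = 45/4
Final result = 45/4

45/4


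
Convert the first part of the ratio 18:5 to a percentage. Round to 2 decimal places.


Total parts = 18 + 5 = 23
First part fraction = 18/23
Percentage = (18/23) * 100
= 0.782609 * 100
= 78.26%

78.26


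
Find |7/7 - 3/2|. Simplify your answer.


Simplify: 7/7 = 1 and 3/2 = 3/2
Find common denominator: LCD = 2
Convert: 2/2 and 3/2
Difference = |2 - 3|/2 = 1/2
Simplified = 1/2

1/2


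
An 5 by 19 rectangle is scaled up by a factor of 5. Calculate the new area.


Original dimensions: 5 x 19
Enlargement factor = 5
New width = 5 * 5 = 25
New height = 19 * 5 = 95
New area = 25 * 95 = 2375

2375


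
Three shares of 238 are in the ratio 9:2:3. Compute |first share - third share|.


Total parts = 9 + 2 + 3 = 14
Value per part = 238 / 14 = 17
Shares: 9*17=153, 2*17=34, 3*17=51
First share = 153, third share = 51
Difference = |153 - 51| = 102

102


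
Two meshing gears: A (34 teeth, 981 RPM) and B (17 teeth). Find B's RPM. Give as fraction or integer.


Gear ratio: teeth_A * RPM_A = teeth_B * RPM_B
34 * 981 = 17 * RPM_B
33354 = 17 * RPM_B
RPM_B = 33354 / 17
RPM_B = 1962

1962


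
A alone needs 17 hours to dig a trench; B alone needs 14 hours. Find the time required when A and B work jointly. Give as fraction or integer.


Rate of A = 1/17 job per hour
Rate of B = 1/14 job per hour
Combined rate = 1/17 + 1/14
Find common denominator: (14 + 17)/(17*14) = 31/238
Combined rate = 31/238 job per hour
Time together = 1 / (31/238) = 238/31 hours

238/31


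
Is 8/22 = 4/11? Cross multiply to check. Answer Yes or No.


Cross multiply to check 8/22 = 4/11
Left cross product: 8 * 11 = 88
Right cross product: 22 * 4 = 88
88 = 88
Equal, so proportions match => Yes

Yes


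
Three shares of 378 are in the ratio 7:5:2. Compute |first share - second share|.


Total parts = 7 + 5 + 2 = 14
Value per part = 378 / 14 = 27
Shares: 7*27=189, 5*27=135, 2*27=54
First share = 189, second share = 135
Difference = |189 - 135| = 54

54


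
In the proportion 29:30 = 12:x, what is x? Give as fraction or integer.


Setting up: 29/30 = 12/x
Cross multiply: 29 * x = 30 * 12
29x = 360
x = 360/29
x = 360/29

360/29


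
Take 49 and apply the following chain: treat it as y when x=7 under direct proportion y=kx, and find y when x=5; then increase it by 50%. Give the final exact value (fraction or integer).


Start with 49.
Step 1: Direct prop: k = (49)/7; new y = k*5 = 49*5/7 = 35
Step 2: Increase by 50%: 35 * 150/100 = 105/2
Final result = 105/2

105/2


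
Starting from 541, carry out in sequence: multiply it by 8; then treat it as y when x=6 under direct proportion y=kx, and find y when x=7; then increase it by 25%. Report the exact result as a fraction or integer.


Start with 541.
Step 1: Multiply by 8: 541 * 8 = 4328
Step 2: Direct prop: k = (4328)/6; new y = k*7 = 4328*7/6 = 15148/3
Step 3: Increase by 25%: 15148/3 * 125/100 = 18935/3
Final result = 18935/3

18935/3


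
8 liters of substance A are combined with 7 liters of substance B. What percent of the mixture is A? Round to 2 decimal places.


Volume of A = 8 L
Volume of B = 7 L
Total volume = 8 + 7 = 15 L
Percentage of A = (8/15) * 100
= 53.33%

53.33


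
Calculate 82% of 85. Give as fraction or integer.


Compute 82% of 85
Convert percentage: 82% = 82/100
Multiply: 85 * 82/100
= 6970/100
= 697/10

697/10


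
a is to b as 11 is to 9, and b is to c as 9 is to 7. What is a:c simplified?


Given a:b = 11:9 and b:c = 9:7
Make b consistent. Multiply first ratio by 9: a:b = 99:81
Multiply second ratio by 9: b:c = 81:63
Now b = 81 in both, so a:b:c = 99:81:63
Therefore a:c = 99:63
Simplify by GCD: a:c = 11:7

11:7


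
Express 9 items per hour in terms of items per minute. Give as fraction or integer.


Converting from per hour to per minute
Rate = 9 items per hour
Divide by 60: 9/60
= 3/20 items per minute

3/20


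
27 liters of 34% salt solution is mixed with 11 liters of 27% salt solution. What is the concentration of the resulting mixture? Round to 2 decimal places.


Solute in mixture 1 = 34% of 27 L = 27*34/100 = 459/50 L
Solute in mixture 2 = 27% of 11 L = 11*27/100 = 297/100 L
Total solute = 459/50 + 297/100 = 243/20 L
Total volume = 27 + 11 = 38 L
Final concentration = 243/20/38 * 100 = 31.97%

31.97


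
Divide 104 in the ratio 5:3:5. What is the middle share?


Ratio = 5:3:5
Total parts = 5 + 3 + 5 = 13
Value per part = 104 / 13 = 8
First share = 5 * 8 = 40
Middle share = 3 * 8 = 24
Third share = 5 * 8 = 40

24


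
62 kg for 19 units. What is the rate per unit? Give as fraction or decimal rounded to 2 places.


Total kg = 62
Number of units = 19
Unit rate = 62 / 19
= 3.26 kg per unit

3.26


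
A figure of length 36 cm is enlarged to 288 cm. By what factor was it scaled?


Original length = 36 cm
Scaled length = 288 cm
Scale factor = 288 / 36
= 8

8


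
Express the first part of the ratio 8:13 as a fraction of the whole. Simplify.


Total parts = 8 + 13 = 21
First part fraction = 8/21
Simplify: 8/21 = 8/21

8/21


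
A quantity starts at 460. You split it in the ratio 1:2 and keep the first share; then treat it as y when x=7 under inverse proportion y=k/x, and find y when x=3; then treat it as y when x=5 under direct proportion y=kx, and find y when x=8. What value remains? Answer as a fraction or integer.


Start with 460.
Step 1: Split 1:2, first share = 460 * 1/3 = 460/3
Step 2: Inverse prop: k = (460/3)*7; new y = k/3 = 460/3*7/3 = 3220/9
Step 3: Direct prop: k = (3220/9)/5; new y = k*8 = 3220/9*8/5 = 5152/9
Final result = 5152/9

5152/9
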